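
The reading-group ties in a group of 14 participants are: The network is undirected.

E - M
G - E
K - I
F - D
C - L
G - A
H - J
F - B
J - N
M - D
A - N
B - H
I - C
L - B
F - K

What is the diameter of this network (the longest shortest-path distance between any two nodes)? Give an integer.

Eccentricity of each node (its greatest distance to any other): A:7, B:5, C:7, D:5, E:6, F:5, G:7, H:5, I:7, J:5, K:6, L:6, M:5, N:6.
The maximum eccentricity is 7, realized for instance by the pair G–C via G – A – N – J – H – B – L – C. So the diameter is 7.

7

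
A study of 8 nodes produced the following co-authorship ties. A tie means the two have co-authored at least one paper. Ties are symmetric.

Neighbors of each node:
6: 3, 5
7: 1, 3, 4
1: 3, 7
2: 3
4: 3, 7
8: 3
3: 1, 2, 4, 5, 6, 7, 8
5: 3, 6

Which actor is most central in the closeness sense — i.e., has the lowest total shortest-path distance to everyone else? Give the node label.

Farness (sum of distances to all others) for each node — 1:12, 2:13, 3:7, 4:12, 5:12, 6:12, 7:11, 8:13.
The smallest farness is 7, for 3, so 3 has the highest closeness.

3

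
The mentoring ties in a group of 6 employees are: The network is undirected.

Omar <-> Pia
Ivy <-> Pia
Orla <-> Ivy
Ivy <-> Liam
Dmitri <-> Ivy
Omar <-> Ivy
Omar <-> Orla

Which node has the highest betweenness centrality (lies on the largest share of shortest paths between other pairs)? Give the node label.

Unnormalized betweenness of each node: Dmitri:0, Ivy:15/2, Liam:0, Omar:1/2, Orla:0, Pia:0.
Ivy has the largest value, 15/2, making it the main broker — the node through which the most shortest paths run.

Ivy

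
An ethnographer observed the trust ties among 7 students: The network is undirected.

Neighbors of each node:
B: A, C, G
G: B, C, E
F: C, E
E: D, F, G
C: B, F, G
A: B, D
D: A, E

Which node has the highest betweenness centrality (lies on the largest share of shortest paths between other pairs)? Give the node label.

Unnormalized betweenness of each node: A:4/3, B:17/6, C:2, D:3/2, E:11/3, F:5/6, G:11/6.
E has the largest value, 11/3, making it the main broker — the node through which the most shortest paths run.

E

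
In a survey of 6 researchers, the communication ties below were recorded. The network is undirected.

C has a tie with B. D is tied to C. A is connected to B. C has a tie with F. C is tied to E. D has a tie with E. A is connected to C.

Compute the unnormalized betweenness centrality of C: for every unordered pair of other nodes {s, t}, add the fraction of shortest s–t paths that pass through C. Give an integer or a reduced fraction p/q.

Pairs whose geodesics pass through C — F–A: 1; F–E: 1; F–B: 1; F–D: 1; A–E: 1; A–D: 1; E–B: 1; B–D: 1.
All other pairs contribute 0.
Summing the contributions gives betweenness(C) = 8.

8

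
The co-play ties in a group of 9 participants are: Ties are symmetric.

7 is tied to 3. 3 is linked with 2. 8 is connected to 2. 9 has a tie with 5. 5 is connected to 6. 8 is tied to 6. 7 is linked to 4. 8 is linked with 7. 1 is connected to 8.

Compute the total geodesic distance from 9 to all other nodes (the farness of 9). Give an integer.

28

Distances from 9: 1:4, 2:4, 3:5, 4:5, 5:1, 6:2, 7:4, 8:3.
Sum = 4 + 4 + 5 + 5 + 1 + 2 + 4 + 3 = 28.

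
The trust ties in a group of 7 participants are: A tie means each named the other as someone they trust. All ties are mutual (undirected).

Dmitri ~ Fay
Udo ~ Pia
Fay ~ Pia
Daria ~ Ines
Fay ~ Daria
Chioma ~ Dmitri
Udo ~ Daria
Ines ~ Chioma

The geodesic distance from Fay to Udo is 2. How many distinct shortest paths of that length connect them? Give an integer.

2

The shortest distance is 2. The length-2 paths are: Fay–Pia–Udo; Fay–Daria–Udo.
That gives 2 distinct shortest paths.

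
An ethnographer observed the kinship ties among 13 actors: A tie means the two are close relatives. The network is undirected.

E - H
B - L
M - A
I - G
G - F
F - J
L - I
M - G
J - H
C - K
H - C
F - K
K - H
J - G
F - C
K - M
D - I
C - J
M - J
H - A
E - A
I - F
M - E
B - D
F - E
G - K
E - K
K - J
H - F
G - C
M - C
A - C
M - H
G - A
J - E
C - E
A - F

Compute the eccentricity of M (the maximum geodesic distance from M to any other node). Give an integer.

Distances from M: A:1, B:4, C:1, D:3, E:1, F:2, G:1, H:1, I:2, J:1, K:1, L:3.
The largest is 4 (to B), so the eccentricity of M is 4.

4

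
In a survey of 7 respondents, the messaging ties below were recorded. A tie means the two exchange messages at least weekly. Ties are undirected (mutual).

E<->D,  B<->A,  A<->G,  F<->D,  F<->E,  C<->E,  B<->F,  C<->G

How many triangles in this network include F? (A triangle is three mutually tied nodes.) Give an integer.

F's neighbors: B, D, and E.
Neighbor pairs that are themselves tied: F–D–E. Each forms one triangle with F, for 1 in total.

1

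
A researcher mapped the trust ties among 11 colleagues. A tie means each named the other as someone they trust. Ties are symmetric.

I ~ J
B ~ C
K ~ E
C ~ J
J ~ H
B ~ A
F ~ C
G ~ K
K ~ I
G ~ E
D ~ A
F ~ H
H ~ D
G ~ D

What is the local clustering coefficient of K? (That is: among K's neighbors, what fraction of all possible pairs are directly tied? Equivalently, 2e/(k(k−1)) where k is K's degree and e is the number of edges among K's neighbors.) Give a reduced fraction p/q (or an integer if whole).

K's neighbors: E, G, and I (k = 3).
Possible neighbor pairs: C(3,2) = 3. Edges among them: E–G → e = 1.
Clustering(K) = 1/3.

1/3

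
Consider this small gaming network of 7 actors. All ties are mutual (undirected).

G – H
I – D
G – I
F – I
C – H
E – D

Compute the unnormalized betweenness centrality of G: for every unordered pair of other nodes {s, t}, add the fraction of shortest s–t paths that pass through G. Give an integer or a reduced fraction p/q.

8

Pairs whose geodesics pass through G — C–E: 1; C–D: 1; C–F: 1; C–I: 1; E–H: 1; D–H: 1; H–F: 1; H–I: 1.
All other pairs contribute 0.
Summing the contributions gives betweenness(G) = 8.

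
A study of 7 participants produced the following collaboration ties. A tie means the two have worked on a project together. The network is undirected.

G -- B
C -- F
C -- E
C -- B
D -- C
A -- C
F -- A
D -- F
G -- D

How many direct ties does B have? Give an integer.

B is directly tied to C and G. That is 2 neighbors, so the degree of B is 2.

2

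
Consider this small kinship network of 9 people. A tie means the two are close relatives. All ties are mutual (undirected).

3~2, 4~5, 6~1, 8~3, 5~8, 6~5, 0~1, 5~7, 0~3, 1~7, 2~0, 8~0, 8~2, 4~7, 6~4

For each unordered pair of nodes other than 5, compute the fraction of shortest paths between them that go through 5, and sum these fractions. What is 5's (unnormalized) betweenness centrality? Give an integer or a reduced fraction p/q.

23/3

Pairs whose geodesics pass through 5 — 4–2: 1; 4–3: 1; 4–8: 1; 4–0: 1/3; 7–6: 1/3; 7–2: 1/2; 7–3: 1/2; 7–8: 1; 6–2: 1/2; 6–3: 1/2; 6–8: 1.
All other pairs contribute 0.
Summing the contributions gives betweenness(5) = 23/3.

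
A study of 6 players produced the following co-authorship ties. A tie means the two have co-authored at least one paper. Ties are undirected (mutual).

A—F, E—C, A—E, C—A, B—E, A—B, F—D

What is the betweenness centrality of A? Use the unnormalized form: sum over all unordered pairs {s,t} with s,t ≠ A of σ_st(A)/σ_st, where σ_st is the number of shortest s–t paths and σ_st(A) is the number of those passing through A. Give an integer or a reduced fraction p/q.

Pairs whose geodesics pass through A — D–B: 1; D–C: 1; D–E: 1; B–C: 1/2; B–F: 1; C–F: 1; F–E: 1.
All other pairs contribute 0.
Summing the contributions gives betweenness(A) = 13/2.

13/2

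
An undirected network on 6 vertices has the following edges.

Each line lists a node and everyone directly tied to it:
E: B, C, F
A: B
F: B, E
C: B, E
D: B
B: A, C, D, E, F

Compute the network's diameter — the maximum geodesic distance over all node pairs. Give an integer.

2

Eccentricity of each node (its greatest distance to any other): A:2, B:1, C:2, D:2, E:2, F:2.
The maximum eccentricity is 2, realized for instance by the pair F–A via F – B – A. So the diameter is 2.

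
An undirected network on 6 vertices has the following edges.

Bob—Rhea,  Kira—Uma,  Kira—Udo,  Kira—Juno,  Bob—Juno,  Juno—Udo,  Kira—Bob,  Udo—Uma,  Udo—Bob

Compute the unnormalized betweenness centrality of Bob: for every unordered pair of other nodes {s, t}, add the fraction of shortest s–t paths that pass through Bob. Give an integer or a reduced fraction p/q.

Pairs whose geodesics pass through Bob — Juno–Rhea: 1; Kira–Rhea: 1; Udo–Rhea: 1; Rhea–Uma: 2/2.
All other pairs contribute 0.
Summing the contributions gives betweenness(Bob) = 4.

4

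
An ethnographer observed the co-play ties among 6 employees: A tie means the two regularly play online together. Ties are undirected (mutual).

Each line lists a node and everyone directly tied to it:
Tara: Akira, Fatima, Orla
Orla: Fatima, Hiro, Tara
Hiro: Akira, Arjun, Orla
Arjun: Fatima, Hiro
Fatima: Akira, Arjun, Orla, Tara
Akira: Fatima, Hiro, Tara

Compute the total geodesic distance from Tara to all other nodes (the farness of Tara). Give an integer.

7

Distances from Tara: Akira:1, Arjun:2, Fatima:1, Hiro:2, Orla:1.
Sum = 1 + 2 + 1 + 2 + 1 = 7.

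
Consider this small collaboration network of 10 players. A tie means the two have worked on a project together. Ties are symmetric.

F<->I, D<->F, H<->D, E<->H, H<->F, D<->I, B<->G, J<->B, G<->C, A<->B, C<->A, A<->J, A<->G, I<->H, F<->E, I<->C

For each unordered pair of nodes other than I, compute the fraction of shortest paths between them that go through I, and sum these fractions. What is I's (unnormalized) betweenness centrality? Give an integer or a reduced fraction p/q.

20

Pairs whose geodesics pass through I — C–D: 1; C–F: 1; C–H: 1; C–E: 2/2; A–D: 1; A–F: 1; A–H: 1; A–E: 2/2; G–D: 1; G–F: 1; G–H: 1; G–E: 2/2; J–D: 1; J–F: 1 … (+6 more pairs).
All other pairs contribute 0.
Summing the contributions gives betweenness(I) = 20.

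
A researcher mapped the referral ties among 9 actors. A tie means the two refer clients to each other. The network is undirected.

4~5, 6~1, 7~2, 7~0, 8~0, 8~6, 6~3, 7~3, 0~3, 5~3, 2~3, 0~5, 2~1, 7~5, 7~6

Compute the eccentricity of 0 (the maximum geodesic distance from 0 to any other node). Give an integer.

3

Distances from 0: 1:3, 2:2, 3:1, 4:2, 5:1, 6:2, 7:1, 8:1.
The largest is 3 (to 1), so the eccentricity of 0 is 3.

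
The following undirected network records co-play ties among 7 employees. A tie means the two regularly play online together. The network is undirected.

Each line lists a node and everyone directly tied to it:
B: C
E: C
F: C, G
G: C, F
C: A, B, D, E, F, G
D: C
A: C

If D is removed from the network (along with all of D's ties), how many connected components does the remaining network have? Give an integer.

1

D's neighbors (C) remain reachable from one another through other ties, so the rest of the network stays in one piece.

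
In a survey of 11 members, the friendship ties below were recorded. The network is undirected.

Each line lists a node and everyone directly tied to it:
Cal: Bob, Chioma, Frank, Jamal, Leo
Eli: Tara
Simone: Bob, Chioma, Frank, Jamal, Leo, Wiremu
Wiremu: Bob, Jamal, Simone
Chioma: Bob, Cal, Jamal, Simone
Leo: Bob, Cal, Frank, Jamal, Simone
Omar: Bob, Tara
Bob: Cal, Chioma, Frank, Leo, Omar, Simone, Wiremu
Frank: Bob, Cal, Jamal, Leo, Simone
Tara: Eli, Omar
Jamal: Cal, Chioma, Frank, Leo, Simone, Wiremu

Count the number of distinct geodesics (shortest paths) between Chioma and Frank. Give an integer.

4

The shortest distance is 2. The length-2 paths are: Chioma–Bob–Frank; Chioma–Jamal–Frank; Chioma–Simone–Frank; Chioma–Cal–Frank.
That gives 4 distinct shortest paths.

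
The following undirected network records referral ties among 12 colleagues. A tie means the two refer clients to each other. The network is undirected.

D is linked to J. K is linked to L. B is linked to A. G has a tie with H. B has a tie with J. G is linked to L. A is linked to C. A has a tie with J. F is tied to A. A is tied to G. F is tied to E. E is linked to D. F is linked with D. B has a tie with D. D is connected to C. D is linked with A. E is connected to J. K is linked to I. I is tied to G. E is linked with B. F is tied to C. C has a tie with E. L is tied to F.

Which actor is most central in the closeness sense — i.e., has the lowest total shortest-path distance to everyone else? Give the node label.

A

Farness (sum of distances to all others) for each node — A:17, B:23, C:21, D:19, E:23, F:19, G:19, H:29, I:27, J:23, K:29, L:21.
The smallest farness is 17, for A, so A has the highest closeness.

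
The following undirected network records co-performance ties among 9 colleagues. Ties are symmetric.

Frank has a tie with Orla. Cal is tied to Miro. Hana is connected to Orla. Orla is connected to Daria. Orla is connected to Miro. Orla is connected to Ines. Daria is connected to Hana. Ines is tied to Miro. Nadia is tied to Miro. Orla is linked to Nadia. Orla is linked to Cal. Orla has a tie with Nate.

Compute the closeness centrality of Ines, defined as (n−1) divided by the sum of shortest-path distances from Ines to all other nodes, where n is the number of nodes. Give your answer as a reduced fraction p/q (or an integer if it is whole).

4/7

Distances from Ines: Cal:2, Daria:2, Frank:2, Hana:2, Miro:1, Nadia:2, Nate:2, Orla:1. Sum = 14.
n = 9, so closeness = 8/14 = 4/7.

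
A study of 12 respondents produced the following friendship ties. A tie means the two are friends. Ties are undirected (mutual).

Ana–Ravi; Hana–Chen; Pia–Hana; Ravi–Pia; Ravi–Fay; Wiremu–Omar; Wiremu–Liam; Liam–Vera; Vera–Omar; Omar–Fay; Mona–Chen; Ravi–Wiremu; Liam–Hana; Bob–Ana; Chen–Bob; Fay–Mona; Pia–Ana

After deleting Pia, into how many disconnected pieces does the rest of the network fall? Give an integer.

1

Pia's neighbors (Ana, Hana, and Ravi) remain reachable from one another through other ties, so the rest of the network stays in one piece.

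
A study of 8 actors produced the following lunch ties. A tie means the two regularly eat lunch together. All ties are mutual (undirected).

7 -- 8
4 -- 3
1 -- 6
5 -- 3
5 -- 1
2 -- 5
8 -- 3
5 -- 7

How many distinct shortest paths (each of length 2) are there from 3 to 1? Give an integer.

The shortest distance is 2, and the only length-2 path is 3–5–1. So there is exactly 1 shortest path.

1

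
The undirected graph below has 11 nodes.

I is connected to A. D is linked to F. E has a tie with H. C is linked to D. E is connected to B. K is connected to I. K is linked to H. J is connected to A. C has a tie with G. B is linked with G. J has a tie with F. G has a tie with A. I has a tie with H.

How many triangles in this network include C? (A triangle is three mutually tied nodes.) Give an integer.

C's neighbors are D and G, but none of them are tied to each other, so no triangle contains C.

0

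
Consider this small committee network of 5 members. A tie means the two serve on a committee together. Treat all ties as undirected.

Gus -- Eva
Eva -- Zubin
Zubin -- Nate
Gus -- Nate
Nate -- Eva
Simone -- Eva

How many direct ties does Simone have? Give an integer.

Simone is directly tied to Eva. That is 1 neighbor, so the degree of Simone is 1.

1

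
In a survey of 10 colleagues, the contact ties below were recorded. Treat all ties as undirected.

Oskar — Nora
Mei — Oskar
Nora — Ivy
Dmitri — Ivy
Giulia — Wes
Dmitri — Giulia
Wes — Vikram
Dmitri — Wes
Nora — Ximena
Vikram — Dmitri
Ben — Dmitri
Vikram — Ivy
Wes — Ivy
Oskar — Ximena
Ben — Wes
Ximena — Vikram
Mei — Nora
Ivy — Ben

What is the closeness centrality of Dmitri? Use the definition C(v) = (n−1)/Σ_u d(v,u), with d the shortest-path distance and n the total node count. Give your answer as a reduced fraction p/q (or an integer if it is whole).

3/5

Distances from Dmitri: Ben:1, Giulia:1, Ivy:1, Mei:3, Nora:2, Oskar:3, Vikram:1, Wes:1, Ximena:2. Sum = 15.
n = 10, so closeness = 9/15 = 3/5.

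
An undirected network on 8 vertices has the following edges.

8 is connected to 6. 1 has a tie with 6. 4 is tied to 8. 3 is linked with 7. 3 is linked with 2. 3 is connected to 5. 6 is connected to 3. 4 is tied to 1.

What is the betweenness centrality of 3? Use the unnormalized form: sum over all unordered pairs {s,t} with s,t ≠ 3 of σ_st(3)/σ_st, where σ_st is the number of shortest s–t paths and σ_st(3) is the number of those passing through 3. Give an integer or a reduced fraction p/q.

Pairs whose geodesics pass through 3 — 1–5: 1; 1–7: 1; 1–2: 1; 5–8: 1; 5–7: 1; 5–4: 2/2; 5–2: 1; 5–6: 1; 8–7: 1; 8–2: 1; 7–4: 2/2; 7–2: 1; 7–6: 1; 4–2: 2/2 … (+1 more pairs).
All other pairs contribute 0.
Summing the contributions gives betweenness(3) = 15.

15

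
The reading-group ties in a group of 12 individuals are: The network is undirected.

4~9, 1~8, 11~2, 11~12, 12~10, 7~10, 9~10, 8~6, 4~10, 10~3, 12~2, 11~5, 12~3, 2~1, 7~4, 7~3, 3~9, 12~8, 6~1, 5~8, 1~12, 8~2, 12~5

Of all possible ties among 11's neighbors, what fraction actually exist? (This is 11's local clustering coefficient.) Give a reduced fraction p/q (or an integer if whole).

2/3

11's neighbors: 2, 5, and 12 (k = 3).
Possible neighbor pairs: C(3,2) = 3. Edges among them: 2–12, 5–12 → e = 2.
Clustering(11) = 2/3.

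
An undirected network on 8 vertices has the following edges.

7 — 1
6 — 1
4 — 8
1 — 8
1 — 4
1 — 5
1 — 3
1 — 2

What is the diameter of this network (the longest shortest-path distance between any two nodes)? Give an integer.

2

Eccentricity of each node (its greatest distance to any other): 1:1, 2:2, 3:2, 4:2, 5:2, 6:2, 7:2, 8:2.
The maximum eccentricity is 2, realized for instance by the pair 4–6 via 4 – 1 – 6. So the diameter is 2.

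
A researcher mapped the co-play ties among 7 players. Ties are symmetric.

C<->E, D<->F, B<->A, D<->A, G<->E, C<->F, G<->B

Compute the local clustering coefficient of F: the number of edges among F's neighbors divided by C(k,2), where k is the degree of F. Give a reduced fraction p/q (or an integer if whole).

0

F's neighbors: C and D (k = 2).
Possible neighbor pairs: C(2,2) = 1. Edges among them: none → e = 0.
Clustering(F) = 0/1.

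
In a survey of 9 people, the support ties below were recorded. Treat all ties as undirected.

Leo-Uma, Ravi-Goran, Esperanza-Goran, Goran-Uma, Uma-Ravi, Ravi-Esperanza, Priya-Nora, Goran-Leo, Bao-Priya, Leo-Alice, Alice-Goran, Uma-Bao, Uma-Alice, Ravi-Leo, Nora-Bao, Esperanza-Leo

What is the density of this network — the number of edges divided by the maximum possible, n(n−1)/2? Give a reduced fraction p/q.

There are 16 edges and 9 nodes, so the maximum possible is C(9,2) = 36.
Density = 16/36 = 4/9.

4/9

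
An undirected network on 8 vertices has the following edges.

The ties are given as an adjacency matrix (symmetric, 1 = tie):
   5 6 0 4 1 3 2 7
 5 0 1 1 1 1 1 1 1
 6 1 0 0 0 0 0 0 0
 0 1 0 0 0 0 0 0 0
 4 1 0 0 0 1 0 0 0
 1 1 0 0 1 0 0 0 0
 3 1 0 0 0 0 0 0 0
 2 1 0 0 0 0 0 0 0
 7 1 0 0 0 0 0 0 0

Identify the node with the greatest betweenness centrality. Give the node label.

5

Unnormalized betweenness of each node: 0:0, 1:0, 2:0, 3:0, 4:0, 5:20, 6:0, 7:0.
5 has the largest value, 20, making it the main broker — the node through which the most shortest paths run.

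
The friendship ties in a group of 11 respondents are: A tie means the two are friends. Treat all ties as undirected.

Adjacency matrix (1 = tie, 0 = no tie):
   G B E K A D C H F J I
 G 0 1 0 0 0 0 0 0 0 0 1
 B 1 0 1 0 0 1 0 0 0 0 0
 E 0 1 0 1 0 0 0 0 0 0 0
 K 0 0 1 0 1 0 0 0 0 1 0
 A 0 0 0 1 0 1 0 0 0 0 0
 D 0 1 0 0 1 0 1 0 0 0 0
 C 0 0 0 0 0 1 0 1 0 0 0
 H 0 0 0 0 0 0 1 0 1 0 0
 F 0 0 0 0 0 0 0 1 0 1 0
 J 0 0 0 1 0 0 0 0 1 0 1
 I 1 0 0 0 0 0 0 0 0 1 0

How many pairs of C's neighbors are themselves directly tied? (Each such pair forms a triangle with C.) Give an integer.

0

C's neighbors are D and H, but none of them are tied to each other, so no triangle contains C.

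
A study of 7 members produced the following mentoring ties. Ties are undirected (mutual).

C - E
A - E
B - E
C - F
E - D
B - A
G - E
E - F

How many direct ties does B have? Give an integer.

2

B is directly tied to A and E. That is 2 neighbors, so the degree of B is 2.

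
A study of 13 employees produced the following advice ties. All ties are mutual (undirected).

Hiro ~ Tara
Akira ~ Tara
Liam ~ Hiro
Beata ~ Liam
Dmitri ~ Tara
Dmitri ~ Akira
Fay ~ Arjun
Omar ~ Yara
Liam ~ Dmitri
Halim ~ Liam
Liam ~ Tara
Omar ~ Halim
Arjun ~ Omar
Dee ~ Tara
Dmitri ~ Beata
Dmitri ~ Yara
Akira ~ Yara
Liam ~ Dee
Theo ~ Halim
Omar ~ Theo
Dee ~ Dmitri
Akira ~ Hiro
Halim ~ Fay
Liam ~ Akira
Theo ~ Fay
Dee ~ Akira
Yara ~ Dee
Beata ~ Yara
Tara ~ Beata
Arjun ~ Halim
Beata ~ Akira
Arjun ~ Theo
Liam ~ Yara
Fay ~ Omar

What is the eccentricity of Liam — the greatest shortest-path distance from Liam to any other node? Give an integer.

Distances from Liam: Akira:1, Arjun:2, Beata:1, Dee:1, Dmitri:1, Fay:2, Halim:1, Hiro:1, Omar:2, Tara:1, Theo:2, Yara:1.
The largest is 2 (to Omar, Theo, Arjun, and Fay), so the eccentricity of Liam is 2.

2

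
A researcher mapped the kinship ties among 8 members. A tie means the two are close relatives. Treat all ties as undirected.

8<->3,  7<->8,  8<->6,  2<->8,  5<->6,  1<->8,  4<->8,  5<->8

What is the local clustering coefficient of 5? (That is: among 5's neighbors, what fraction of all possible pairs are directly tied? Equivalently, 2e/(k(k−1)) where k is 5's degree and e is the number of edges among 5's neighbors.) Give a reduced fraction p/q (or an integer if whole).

1

5's neighbors: 6 and 8 (k = 2).
Possible neighbor pairs: C(2,2) = 1. Edges among them: 6–8 → e = 1.
Clustering(5) = 1/1.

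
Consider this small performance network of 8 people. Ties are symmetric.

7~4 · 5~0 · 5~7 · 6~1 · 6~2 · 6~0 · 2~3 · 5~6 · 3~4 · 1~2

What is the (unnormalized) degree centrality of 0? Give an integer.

2

0 is directly tied to 5 and 6. That is 2 neighbors, so the degree of 0 is 2.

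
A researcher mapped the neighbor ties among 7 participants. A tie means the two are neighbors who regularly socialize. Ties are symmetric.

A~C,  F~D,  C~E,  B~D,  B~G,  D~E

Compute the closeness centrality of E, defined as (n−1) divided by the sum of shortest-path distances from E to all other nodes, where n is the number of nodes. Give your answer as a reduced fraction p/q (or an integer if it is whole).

Distances from E: A:2, B:2, C:1, D:1, F:2, G:3. Sum = 11.
n = 7, so closeness = 6/11.

6/11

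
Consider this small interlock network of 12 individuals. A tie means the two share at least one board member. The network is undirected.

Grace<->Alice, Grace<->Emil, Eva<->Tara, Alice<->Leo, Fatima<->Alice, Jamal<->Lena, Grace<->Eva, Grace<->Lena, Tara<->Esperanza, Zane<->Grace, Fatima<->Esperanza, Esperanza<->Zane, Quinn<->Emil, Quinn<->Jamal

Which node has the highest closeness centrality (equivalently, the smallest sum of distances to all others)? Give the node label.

Farness (sum of distances to all others) for each node — Alice:22, Emil:24, Esperanza:26, Eva:24, Fatima:27, Grace:17, Jamal:31, Lena:24, Leo:32, Quinn:31, Tara:29, Zane:23.
The smallest farness is 17, for Grace, so Grace has the highest closeness.

Grace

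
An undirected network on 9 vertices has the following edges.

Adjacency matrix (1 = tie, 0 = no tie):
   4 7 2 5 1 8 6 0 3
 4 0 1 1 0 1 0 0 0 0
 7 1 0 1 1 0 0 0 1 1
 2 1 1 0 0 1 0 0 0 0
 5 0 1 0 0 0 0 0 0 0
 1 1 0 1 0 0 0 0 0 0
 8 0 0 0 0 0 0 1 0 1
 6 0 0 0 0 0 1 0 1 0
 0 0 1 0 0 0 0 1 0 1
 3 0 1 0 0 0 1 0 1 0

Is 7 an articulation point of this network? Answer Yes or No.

Yes

Removing 7 leaves {1, 2, and 4} with no path to {5}, so the network splits into 3 components. 7 is a cut vertex.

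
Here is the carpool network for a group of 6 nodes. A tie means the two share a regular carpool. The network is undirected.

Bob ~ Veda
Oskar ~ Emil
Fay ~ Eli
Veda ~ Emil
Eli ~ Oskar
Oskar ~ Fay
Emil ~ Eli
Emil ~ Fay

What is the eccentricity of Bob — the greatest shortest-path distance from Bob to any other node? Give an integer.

Distances from Bob: Eli:3, Emil:2, Fay:3, Oskar:3, Veda:1.
The largest is 3 (to Fay, Oskar, and Eli), so the eccentricity of Bob is 3.

3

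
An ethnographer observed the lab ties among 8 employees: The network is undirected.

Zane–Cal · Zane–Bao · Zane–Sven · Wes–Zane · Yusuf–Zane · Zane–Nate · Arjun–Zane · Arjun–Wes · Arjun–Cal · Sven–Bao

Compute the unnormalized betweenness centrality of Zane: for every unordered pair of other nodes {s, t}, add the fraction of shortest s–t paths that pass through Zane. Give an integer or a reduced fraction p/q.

35/2

Pairs whose geodesics pass through Zane — Cal–Wes: 1/2; Cal–Nate: 1; Cal–Yusuf: 1; Cal–Bao: 1; Cal–Sven: 1; Wes–Nate: 1; Wes–Yusuf: 1; Wes–Bao: 1; Wes–Sven: 1; Nate–Arjun: 1; Nate–Yusuf: 1; Nate–Bao: 1; Nate–Sven: 1; Arjun–Yusuf: 1 … (+4 more pairs).
All other pairs contribute 0.
Summing the contributions gives betweenness(Zane) = 35/2.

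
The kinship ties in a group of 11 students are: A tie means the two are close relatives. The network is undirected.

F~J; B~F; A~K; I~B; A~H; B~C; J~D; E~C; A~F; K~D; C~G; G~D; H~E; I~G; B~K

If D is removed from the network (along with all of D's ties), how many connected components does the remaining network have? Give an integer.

1

D's neighbors (G, J, and K) remain reachable from one another through other ties, so the rest of the network stays in one piece.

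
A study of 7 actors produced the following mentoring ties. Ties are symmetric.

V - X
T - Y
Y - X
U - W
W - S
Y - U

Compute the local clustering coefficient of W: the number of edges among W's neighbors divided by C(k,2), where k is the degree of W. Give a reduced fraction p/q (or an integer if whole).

0

W's neighbors: S and U (k = 2).
Possible neighbor pairs: C(2,2) = 1. Edges among them: none → e = 0.
Clustering(W) = 0/1.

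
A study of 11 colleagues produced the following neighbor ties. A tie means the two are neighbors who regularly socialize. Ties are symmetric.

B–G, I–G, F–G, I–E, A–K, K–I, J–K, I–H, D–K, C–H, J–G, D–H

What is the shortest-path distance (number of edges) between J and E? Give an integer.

3

One shortest route is J – G – I – E, which uses 3 edges, and at distance 2 from J we only reach {A, B, D, F, I}, which does not include E. So d(J,E) = 3.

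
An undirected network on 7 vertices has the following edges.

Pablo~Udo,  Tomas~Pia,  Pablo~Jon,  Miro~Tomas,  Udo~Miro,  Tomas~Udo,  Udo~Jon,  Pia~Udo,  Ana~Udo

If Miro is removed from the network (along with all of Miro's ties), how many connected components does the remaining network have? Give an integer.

Miro's neighbors (Tomas and Udo) remain reachable from one another through other ties, so the rest of the network stays in one piece.

1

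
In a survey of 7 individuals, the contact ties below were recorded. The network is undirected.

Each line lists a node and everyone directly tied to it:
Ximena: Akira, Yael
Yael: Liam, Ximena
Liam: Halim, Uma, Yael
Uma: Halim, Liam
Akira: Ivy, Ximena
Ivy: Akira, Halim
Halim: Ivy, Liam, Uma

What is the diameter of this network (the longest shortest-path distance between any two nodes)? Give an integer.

3

Eccentricity of each node (its greatest distance to any other): Akira:3, Halim:3, Ivy:3, Liam:3, Uma:3, Ximena:3, Yael:3.
The maximum eccentricity is 3, realized for instance by the pair Halim–Ximena via Halim – Ivy – Akira – Ximena. So the diameter is 3.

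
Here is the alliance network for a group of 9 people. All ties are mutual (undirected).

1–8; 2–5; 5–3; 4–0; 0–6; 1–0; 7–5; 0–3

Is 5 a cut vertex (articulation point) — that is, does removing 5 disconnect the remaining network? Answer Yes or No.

Yes

Removing 5 leaves {0, 1, 3, 4, 6, and 8} with no path to {2}, so the network splits into 3 components. 5 is a cut vertex.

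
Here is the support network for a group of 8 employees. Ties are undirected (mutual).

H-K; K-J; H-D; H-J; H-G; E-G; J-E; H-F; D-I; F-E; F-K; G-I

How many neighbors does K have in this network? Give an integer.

K is directly tied to F, H, and J. That is 3 neighbors, so the degree of K is 3.

3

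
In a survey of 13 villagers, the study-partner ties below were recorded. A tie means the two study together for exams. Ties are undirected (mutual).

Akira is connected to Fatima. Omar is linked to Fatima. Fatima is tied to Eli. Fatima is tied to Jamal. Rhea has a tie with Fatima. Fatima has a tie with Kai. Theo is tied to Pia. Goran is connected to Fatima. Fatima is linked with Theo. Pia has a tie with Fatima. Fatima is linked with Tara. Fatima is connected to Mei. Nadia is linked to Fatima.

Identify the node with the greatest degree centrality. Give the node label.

Degrees — Akira:1, Eli:1, Fatima:12, Goran:1, Jamal:1, Kai:1, Mei:1, Nadia:1, Omar:1, Pia:2, Rhea:1, Tara:1, Theo:2.
The maximum is 12, attained only by Fatima.

Fatima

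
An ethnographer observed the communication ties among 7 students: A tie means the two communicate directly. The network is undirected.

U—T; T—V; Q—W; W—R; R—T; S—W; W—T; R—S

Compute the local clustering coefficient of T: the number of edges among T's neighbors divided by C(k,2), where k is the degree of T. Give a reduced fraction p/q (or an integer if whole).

T's neighbors: R, U, V, and W (k = 4).
Possible neighbor pairs: C(4,2) = 6. Edges among them: R–W → e = 1.
Clustering(T) = 1/6.

1/6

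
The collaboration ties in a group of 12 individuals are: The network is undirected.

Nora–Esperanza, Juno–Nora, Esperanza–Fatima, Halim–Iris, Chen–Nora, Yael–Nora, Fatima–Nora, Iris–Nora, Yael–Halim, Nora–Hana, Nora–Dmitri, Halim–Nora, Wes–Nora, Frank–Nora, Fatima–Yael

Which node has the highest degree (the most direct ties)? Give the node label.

Degrees — Chen:1, Dmitri:1, Esperanza:2, Fatima:3, Frank:1, Halim:3, Hana:1, Iris:2, Juno:1, Nora:11, Wes:1, Yael:3.
The maximum is 11, attained only by Nora.

Nora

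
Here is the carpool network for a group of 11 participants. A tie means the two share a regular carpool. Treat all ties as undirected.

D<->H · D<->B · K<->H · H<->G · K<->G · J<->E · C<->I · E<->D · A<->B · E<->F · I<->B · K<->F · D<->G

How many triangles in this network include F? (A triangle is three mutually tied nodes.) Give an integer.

F's neighbors are E and K, but none of them are tied to each other, so no triangle contains F.

0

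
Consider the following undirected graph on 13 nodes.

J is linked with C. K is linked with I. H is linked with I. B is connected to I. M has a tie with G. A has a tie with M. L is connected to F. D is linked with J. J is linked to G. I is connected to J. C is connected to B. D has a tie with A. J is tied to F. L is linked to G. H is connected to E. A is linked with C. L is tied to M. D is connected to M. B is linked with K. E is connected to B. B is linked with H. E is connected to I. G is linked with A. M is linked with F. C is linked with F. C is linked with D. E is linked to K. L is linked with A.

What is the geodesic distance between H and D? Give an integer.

3

One shortest route is H – B – C – D, which uses 3 edges, and at distance 2 from H we only reach {C, J, K}, which does not include D. So d(H,D) = 3.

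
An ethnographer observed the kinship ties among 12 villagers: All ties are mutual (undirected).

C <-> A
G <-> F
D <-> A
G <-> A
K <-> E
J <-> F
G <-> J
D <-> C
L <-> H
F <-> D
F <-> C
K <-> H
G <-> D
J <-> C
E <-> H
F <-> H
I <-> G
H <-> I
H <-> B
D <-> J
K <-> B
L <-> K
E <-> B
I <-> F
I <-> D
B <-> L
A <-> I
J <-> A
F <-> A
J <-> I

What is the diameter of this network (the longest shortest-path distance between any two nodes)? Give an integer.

3

Eccentricity of each node (its greatest distance to any other): A:3, B:3, C:3, D:3, E:3, F:2, G:3, H:2, I:2, J:3, K:3, L:3.
The maximum eccentricity is 3, realized for instance by the pair C–K via C – F – H – K. So the diameter is 3.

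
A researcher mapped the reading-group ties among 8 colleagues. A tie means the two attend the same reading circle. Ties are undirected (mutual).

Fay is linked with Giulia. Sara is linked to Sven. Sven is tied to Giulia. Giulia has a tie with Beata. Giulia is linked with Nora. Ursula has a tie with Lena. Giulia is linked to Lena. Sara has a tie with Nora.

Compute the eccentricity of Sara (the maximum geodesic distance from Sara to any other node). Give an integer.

Distances from Sara: Beata:3, Fay:3, Giulia:2, Lena:3, Nora:1, Sven:1, Ursula:4.
The largest is 4 (to Ursula), so the eccentricity of Sara is 4.

4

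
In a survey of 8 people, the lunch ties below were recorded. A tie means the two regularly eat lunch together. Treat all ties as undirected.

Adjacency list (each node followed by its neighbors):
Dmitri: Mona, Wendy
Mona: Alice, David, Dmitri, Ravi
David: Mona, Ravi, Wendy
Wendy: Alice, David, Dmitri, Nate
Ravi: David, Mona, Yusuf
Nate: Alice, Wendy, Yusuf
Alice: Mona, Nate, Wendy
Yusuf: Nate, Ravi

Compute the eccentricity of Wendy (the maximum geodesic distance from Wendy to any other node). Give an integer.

2

Distances from Wendy: Alice:1, David:1, Dmitri:1, Mona:2, Nate:1, Ravi:2, Yusuf:2.
The largest is 2 (to Ravi, Mona, and Yusuf), so the eccentricity of Wendy is 2.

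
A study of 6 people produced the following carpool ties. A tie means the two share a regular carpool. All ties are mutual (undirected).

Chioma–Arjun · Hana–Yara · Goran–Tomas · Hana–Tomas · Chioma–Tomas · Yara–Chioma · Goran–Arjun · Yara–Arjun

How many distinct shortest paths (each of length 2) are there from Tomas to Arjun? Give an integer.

The shortest distance is 2. The length-2 paths are: Tomas–Goran–Arjun; Tomas–Chioma–Arjun.
That gives 2 distinct shortest paths.

2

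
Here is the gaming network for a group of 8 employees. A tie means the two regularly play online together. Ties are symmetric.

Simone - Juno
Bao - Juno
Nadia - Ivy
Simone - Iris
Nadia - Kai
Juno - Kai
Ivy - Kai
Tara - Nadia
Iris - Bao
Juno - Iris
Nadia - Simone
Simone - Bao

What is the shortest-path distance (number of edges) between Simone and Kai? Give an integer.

One shortest route is Simone – Juno – Kai, which uses 2 edges, and Simone and Kai are not directly tied, so nothing shorter exists. So d(Simone,Kai) = 2.

2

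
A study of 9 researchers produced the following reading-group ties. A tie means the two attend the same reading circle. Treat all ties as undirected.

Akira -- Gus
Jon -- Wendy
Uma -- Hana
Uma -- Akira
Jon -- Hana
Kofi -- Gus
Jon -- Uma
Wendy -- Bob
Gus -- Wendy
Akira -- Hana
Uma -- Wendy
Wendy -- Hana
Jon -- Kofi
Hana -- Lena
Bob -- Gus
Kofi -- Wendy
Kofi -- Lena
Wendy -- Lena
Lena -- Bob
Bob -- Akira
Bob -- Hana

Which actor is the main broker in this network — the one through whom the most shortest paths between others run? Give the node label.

Unnormalized betweenness of each node: Akira:7/6, Bob:17/12, Gus:19/12, Hana:35/12, Jon:5/6, Kofi:7/6, Lena:2/3, Uma:3/4, Wendy:9/2.
Wendy has the largest value, 9/2, making it the main broker — the node through which the most shortest paths run.

Wendy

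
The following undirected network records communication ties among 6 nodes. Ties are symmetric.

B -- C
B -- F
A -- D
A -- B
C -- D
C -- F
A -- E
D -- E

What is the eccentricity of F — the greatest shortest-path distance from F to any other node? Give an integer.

3

Distances from F: A:2, B:1, C:1, D:2, E:3.
The largest is 3 (to E), so the eccentricity of F is 3.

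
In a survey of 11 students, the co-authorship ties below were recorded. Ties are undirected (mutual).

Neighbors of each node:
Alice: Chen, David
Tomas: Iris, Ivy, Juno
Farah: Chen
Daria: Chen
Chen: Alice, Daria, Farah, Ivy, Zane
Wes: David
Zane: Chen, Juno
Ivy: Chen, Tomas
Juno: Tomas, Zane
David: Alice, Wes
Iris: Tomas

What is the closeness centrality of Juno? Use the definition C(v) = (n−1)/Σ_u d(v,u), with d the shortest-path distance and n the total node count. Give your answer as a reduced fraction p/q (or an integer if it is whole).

5/13

Distances from Juno: Alice:3, Chen:2, Daria:3, David:4, Farah:3, Iris:2, Ivy:2, Tomas:1, Wes:5, Zane:1. Sum = 26.
n = 11, so closeness = 10/26 = 5/13.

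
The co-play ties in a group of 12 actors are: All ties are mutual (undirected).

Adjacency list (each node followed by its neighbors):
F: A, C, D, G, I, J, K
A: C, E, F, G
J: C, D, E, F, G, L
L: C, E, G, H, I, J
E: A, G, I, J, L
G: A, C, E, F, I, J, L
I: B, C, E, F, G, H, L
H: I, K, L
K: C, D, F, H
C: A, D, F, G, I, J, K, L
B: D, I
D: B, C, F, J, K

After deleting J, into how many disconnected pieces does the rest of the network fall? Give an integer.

J's neighbors (C, D, E, F, G, and L) remain reachable from one another through other ties, so the rest of the network stays in one piece.

1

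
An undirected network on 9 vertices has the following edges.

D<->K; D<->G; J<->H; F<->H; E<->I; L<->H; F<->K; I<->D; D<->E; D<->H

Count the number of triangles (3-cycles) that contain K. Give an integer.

0

K's neighbors are D and F, but none of them are tied to each other, so no triangle contains K.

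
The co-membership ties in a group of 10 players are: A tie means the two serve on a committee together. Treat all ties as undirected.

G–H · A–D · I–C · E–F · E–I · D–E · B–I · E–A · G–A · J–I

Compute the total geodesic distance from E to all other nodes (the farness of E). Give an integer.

Distances from E: A:1, B:2, C:2, D:1, F:1, G:2, H:3, I:1, J:2.
Sum = 1 + 2 + 2 + 1 + 1 + 2 + 3 + 1 + 2 = 15.

15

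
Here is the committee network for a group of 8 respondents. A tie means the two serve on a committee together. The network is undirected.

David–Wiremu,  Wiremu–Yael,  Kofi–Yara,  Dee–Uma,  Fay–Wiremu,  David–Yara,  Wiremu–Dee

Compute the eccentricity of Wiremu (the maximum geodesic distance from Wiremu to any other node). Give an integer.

3

Distances from Wiremu: David:1, Dee:1, Fay:1, Kofi:3, Uma:2, Yael:1, Yara:2.
The largest is 3 (to Kofi), so the eccentricity of Wiremu is 3.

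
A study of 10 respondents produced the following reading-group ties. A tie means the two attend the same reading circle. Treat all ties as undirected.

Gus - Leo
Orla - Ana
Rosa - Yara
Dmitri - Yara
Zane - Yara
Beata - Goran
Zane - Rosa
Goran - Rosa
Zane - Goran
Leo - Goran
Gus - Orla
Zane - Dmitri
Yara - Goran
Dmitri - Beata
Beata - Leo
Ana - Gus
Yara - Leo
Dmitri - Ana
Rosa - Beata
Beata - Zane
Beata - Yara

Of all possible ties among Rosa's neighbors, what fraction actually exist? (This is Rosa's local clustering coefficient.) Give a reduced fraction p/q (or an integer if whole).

1

Rosa's neighbors: Beata, Goran, Yara, and Zane (k = 4).
Possible neighbor pairs: C(4,2) = 6. Edges among them: Beata–Goran, Beata–Yara, Beata–Zane, Goran–Yara, Goran–Zane, Yara–Zane → e = 6.
Clustering(Rosa) = 6/6 = 1.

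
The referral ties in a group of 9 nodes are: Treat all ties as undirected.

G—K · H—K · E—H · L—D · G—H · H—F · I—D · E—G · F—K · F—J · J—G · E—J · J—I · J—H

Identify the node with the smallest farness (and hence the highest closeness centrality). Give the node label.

J

Farness (sum of distances to all others) for each node — D:20, E:16, F:16, G:15, H:14, I:15, J:12, K:19, L:27.
The smallest farness is 12, for J, so J has the highest closeness.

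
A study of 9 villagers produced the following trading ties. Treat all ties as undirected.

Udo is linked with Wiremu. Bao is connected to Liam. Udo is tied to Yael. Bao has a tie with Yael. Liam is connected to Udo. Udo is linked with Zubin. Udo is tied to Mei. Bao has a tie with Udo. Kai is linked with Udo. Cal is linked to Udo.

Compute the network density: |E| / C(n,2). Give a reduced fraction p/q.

There are 10 edges and 9 nodes, so the maximum possible is C(9,2) = 36.
Density = 10/36 = 5/18.

5/18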